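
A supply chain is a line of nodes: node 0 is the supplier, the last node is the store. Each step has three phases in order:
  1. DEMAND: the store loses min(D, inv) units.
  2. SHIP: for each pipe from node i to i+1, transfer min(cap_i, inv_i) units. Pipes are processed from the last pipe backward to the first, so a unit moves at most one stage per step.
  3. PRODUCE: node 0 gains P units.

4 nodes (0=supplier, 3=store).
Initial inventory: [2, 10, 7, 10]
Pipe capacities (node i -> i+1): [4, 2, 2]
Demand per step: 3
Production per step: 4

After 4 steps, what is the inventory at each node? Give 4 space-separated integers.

Step 1: demand=3,sold=3 ship[2->3]=2 ship[1->2]=2 ship[0->1]=2 prod=4 -> inv=[4 10 7 9]
Step 2: demand=3,sold=3 ship[2->3]=2 ship[1->2]=2 ship[0->1]=4 prod=4 -> inv=[4 12 7 8]
Step 3: demand=3,sold=3 ship[2->3]=2 ship[1->2]=2 ship[0->1]=4 prod=4 -> inv=[4 14 7 7]
Step 4: demand=3,sold=3 ship[2->3]=2 ship[1->2]=2 ship[0->1]=4 prod=4 -> inv=[4 16 7 6]

4 16 7 6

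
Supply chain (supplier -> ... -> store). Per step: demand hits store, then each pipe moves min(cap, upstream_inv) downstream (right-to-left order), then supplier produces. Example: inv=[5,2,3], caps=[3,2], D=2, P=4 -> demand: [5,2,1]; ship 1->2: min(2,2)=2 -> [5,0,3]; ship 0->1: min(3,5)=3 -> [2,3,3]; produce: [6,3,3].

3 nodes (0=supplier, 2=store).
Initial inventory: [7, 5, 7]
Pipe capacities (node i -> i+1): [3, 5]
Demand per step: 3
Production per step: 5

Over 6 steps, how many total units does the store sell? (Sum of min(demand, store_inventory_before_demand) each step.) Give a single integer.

Answer: 18

Derivation:
Step 1: sold=3 (running total=3) -> [9 3 9]
Step 2: sold=3 (running total=6) -> [11 3 9]
Step 3: sold=3 (running total=9) -> [13 3 9]
Step 4: sold=3 (running total=12) -> [15 3 9]
Step 5: sold=3 (running total=15) -> [17 3 9]
Step 6: sold=3 (running total=18) -> [19 3 9]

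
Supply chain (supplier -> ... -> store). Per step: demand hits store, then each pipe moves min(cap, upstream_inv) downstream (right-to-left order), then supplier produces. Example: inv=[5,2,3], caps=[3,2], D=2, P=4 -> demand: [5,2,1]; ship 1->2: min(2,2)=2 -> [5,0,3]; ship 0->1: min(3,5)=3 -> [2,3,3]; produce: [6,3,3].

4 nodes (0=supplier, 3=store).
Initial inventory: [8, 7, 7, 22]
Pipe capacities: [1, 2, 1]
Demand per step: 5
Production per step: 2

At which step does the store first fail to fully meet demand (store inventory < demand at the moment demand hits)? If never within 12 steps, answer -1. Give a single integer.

Step 1: demand=5,sold=5 ship[2->3]=1 ship[1->2]=2 ship[0->1]=1 prod=2 -> [9 6 8 18]
Step 2: demand=5,sold=5 ship[2->3]=1 ship[1->2]=2 ship[0->1]=1 prod=2 -> [10 5 9 14]
Step 3: demand=5,sold=5 ship[2->3]=1 ship[1->2]=2 ship[0->1]=1 prod=2 -> [11 4 10 10]
Step 4: demand=5,sold=5 ship[2->3]=1 ship[1->2]=2 ship[0->1]=1 prod=2 -> [12 3 11 6]
Step 5: demand=5,sold=5 ship[2->3]=1 ship[1->2]=2 ship[0->1]=1 prod=2 -> [13 2 12 2]
Step 6: demand=5,sold=2 ship[2->3]=1 ship[1->2]=2 ship[0->1]=1 prod=2 -> [14 1 13 1]
Step 7: demand=5,sold=1 ship[2->3]=1 ship[1->2]=1 ship[0->1]=1 prod=2 -> [15 1 13 1]
Step 8: demand=5,sold=1 ship[2->3]=1 ship[1->2]=1 ship[0->1]=1 prod=2 -> [16 1 13 1]
Step 9: demand=5,sold=1 ship[2->3]=1 ship[1->2]=1 ship[0->1]=1 prod=2 -> [17 1 13 1]
Step 10: demand=5,sold=1 ship[2->3]=1 ship[1->2]=1 ship[0->1]=1 prod=2 -> [18 1 13 1]
Step 11: demand=5,sold=1 ship[2->3]=1 ship[1->2]=1 ship[0->1]=1 prod=2 -> [19 1 13 1]
Step 12: demand=5,sold=1 ship[2->3]=1 ship[1->2]=1 ship[0->1]=1 prod=2 -> [20 1 13 1]
First stockout at step 6

6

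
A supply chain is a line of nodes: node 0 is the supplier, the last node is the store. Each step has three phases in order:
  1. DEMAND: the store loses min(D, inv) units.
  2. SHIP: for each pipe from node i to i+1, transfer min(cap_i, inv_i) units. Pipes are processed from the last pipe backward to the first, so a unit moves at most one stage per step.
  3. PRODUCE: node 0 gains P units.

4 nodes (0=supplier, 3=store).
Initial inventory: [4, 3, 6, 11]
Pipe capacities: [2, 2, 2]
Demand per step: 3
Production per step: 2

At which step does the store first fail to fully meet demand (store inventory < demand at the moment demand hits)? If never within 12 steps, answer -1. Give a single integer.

Step 1: demand=3,sold=3 ship[2->3]=2 ship[1->2]=2 ship[0->1]=2 prod=2 -> [4 3 6 10]
Step 2: demand=3,sold=3 ship[2->3]=2 ship[1->2]=2 ship[0->1]=2 prod=2 -> [4 3 6 9]
Step 3: demand=3,sold=3 ship[2->3]=2 ship[1->2]=2 ship[0->1]=2 prod=2 -> [4 3 6 8]
Step 4: demand=3,sold=3 ship[2->3]=2 ship[1->2]=2 ship[0->1]=2 prod=2 -> [4 3 6 7]
Step 5: demand=3,sold=3 ship[2->3]=2 ship[1->2]=2 ship[0->1]=2 prod=2 -> [4 3 6 6]
Step 6: demand=3,sold=3 ship[2->3]=2 ship[1->2]=2 ship[0->1]=2 prod=2 -> [4 3 6 5]
Step 7: demand=3,sold=3 ship[2->3]=2 ship[1->2]=2 ship[0->1]=2 prod=2 -> [4 3 6 4]
Step 8: demand=3,sold=3 ship[2->3]=2 ship[1->2]=2 ship[0->1]=2 prod=2 -> [4 3 6 3]
Step 9: demand=3,sold=3 ship[2->3]=2 ship[1->2]=2 ship[0->1]=2 prod=2 -> [4 3 6 2]
Step 10: demand=3,sold=2 ship[2->3]=2 ship[1->2]=2 ship[0->1]=2 prod=2 -> [4 3 6 2]
Step 11: demand=3,sold=2 ship[2->3]=2 ship[1->2]=2 ship[0->1]=2 prod=2 -> [4 3 6 2]
Step 12: demand=3,sold=2 ship[2->3]=2 ship[1->2]=2 ship[0->1]=2 prod=2 -> [4 3 6 2]
First stockout at step 10

10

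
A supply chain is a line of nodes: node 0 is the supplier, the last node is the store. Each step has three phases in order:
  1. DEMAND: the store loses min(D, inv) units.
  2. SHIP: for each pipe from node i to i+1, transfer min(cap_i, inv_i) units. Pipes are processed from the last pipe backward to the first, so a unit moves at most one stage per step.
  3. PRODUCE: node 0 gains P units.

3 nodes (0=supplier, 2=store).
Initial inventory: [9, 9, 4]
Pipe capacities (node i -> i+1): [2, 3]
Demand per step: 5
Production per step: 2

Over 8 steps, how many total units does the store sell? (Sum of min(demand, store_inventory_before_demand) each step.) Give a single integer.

Step 1: sold=4 (running total=4) -> [9 8 3]
Step 2: sold=3 (running total=7) -> [9 7 3]
Step 3: sold=3 (running total=10) -> [9 6 3]
Step 4: sold=3 (running total=13) -> [9 5 3]
Step 5: sold=3 (running total=16) -> [9 4 3]
Step 6: sold=3 (running total=19) -> [9 3 3]
Step 7: sold=3 (running total=22) -> [9 2 3]
Step 8: sold=3 (running total=25) -> [9 2 2]

Answer: 25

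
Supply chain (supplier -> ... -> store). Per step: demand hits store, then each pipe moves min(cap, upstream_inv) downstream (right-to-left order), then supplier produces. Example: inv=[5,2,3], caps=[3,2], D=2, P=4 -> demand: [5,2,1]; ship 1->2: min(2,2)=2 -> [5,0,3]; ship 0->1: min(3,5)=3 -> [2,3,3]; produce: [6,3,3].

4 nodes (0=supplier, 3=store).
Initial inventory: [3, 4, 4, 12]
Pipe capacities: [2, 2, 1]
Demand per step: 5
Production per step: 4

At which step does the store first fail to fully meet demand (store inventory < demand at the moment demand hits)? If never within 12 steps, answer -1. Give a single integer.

Step 1: demand=5,sold=5 ship[2->3]=1 ship[1->2]=2 ship[0->1]=2 prod=4 -> [5 4 5 8]
Step 2: demand=5,sold=5 ship[2->3]=1 ship[1->2]=2 ship[0->1]=2 prod=4 -> [7 4 6 4]
Step 3: demand=5,sold=4 ship[2->3]=1 ship[1->2]=2 ship[0->1]=2 prod=4 -> [9 4 7 1]
Step 4: demand=5,sold=1 ship[2->3]=1 ship[1->2]=2 ship[0->1]=2 prod=4 -> [11 4 8 1]
Step 5: demand=5,sold=1 ship[2->3]=1 ship[1->2]=2 ship[0->1]=2 prod=4 -> [13 4 9 1]
Step 6: demand=5,sold=1 ship[2->3]=1 ship[1->2]=2 ship[0->1]=2 prod=4 -> [15 4 10 1]
Step 7: demand=5,sold=1 ship[2->3]=1 ship[1->2]=2 ship[0->1]=2 prod=4 -> [17 4 11 1]
Step 8: demand=5,sold=1 ship[2->3]=1 ship[1->2]=2 ship[0->1]=2 prod=4 -> [19 4 12 1]
Step 9: demand=5,sold=1 ship[2->3]=1 ship[1->2]=2 ship[0->1]=2 prod=4 -> [21 4 13 1]
Step 10: demand=5,sold=1 ship[2->3]=1 ship[1->2]=2 ship[0->1]=2 prod=4 -> [23 4 14 1]
Step 11: demand=5,sold=1 ship[2->3]=1 ship[1->2]=2 ship[0->1]=2 prod=4 -> [25 4 15 1]
Step 12: demand=5,sold=1 ship[2->3]=1 ship[1->2]=2 ship[0->1]=2 prod=4 -> [27 4 16 1]
First stockout at step 3

3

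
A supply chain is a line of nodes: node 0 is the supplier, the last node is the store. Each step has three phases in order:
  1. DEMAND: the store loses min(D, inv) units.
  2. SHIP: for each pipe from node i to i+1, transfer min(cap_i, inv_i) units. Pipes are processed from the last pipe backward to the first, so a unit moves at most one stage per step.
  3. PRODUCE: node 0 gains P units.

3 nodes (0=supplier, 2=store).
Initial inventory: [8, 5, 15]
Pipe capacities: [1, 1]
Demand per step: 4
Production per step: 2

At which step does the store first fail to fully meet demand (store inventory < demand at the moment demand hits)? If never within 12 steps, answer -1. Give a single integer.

Step 1: demand=4,sold=4 ship[1->2]=1 ship[0->1]=1 prod=2 -> [9 5 12]
Step 2: demand=4,sold=4 ship[1->2]=1 ship[0->1]=1 prod=2 -> [10 5 9]
Step 3: demand=4,sold=4 ship[1->2]=1 ship[0->1]=1 prod=2 -> [11 5 6]
Step 4: demand=4,sold=4 ship[1->2]=1 ship[0->1]=1 prod=2 -> [12 5 3]
Step 5: demand=4,sold=3 ship[1->2]=1 ship[0->1]=1 prod=2 -> [13 5 1]
Step 6: demand=4,sold=1 ship[1->2]=1 ship[0->1]=1 prod=2 -> [14 5 1]
Step 7: demand=4,sold=1 ship[1->2]=1 ship[0->1]=1 prod=2 -> [15 5 1]
Step 8: demand=4,sold=1 ship[1->2]=1 ship[0->1]=1 prod=2 -> [16 5 1]
Step 9: demand=4,sold=1 ship[1->2]=1 ship[0->1]=1 prod=2 -> [17 5 1]
Step 10: demand=4,sold=1 ship[1->2]=1 ship[0->1]=1 prod=2 -> [18 5 1]
Step 11: demand=4,sold=1 ship[1->2]=1 ship[0->1]=1 prod=2 -> [19 5 1]
Step 12: demand=4,sold=1 ship[1->2]=1 ship[0->1]=1 prod=2 -> [20 5 1]
First stockout at step 5

5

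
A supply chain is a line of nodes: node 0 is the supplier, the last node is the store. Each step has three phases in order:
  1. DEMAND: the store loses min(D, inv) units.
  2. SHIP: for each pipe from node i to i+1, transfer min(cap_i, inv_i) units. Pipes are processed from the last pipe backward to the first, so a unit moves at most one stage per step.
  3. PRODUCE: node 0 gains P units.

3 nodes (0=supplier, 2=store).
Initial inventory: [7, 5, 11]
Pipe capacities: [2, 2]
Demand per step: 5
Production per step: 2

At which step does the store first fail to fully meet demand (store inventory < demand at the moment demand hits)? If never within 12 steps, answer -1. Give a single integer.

Step 1: demand=5,sold=5 ship[1->2]=2 ship[0->1]=2 prod=2 -> [7 5 8]
Step 2: demand=5,sold=5 ship[1->2]=2 ship[0->1]=2 prod=2 -> [7 5 5]
Step 3: demand=5,sold=5 ship[1->2]=2 ship[0->1]=2 prod=2 -> [7 5 2]
Step 4: demand=5,sold=2 ship[1->2]=2 ship[0->1]=2 prod=2 -> [7 5 2]
Step 5: demand=5,sold=2 ship[1->2]=2 ship[0->1]=2 prod=2 -> [7 5 2]
Step 6: demand=5,sold=2 ship[1->2]=2 ship[0->1]=2 prod=2 -> [7 5 2]
Step 7: demand=5,sold=2 ship[1->2]=2 ship[0->1]=2 prod=2 -> [7 5 2]
Step 8: demand=5,sold=2 ship[1->2]=2 ship[0->1]=2 prod=2 -> [7 5 2]
Step 9: demand=5,sold=2 ship[1->2]=2 ship[0->1]=2 prod=2 -> [7 5 2]
Step 10: demand=5,sold=2 ship[1->2]=2 ship[0->1]=2 prod=2 -> [7 5 2]
Step 11: demand=5,sold=2 ship[1->2]=2 ship[0->1]=2 prod=2 -> [7 5 2]
Step 12: demand=5,sold=2 ship[1->2]=2 ship[0->1]=2 prod=2 -> [7 5 2]
First stockout at step 4

4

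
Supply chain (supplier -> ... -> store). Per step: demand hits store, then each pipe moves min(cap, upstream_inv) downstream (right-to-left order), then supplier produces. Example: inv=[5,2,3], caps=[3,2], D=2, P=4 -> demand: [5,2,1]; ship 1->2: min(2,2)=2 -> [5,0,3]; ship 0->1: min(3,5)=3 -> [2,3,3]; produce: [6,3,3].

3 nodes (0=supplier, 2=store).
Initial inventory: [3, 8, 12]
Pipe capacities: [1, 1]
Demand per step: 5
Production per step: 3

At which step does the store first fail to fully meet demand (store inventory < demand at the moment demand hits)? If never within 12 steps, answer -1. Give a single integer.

Step 1: demand=5,sold=5 ship[1->2]=1 ship[0->1]=1 prod=3 -> [5 8 8]
Step 2: demand=5,sold=5 ship[1->2]=1 ship[0->1]=1 prod=3 -> [7 8 4]
Step 3: demand=5,sold=4 ship[1->2]=1 ship[0->1]=1 prod=3 -> [9 8 1]
Step 4: demand=5,sold=1 ship[1->2]=1 ship[0->1]=1 prod=3 -> [11 8 1]
Step 5: demand=5,sold=1 ship[1->2]=1 ship[0->1]=1 prod=3 -> [13 8 1]
Step 6: demand=5,sold=1 ship[1->2]=1 ship[0->1]=1 prod=3 -> [15 8 1]
Step 7: demand=5,sold=1 ship[1->2]=1 ship[0->1]=1 prod=3 -> [17 8 1]
Step 8: demand=5,sold=1 ship[1->2]=1 ship[0->1]=1 prod=3 -> [19 8 1]
Step 9: demand=5,sold=1 ship[1->2]=1 ship[0->1]=1 prod=3 -> [21 8 1]
Step 10: demand=5,sold=1 ship[1->2]=1 ship[0->1]=1 prod=3 -> [23 8 1]
Step 11: demand=5,sold=1 ship[1->2]=1 ship[0->1]=1 prod=3 -> [25 8 1]
Step 12: demand=5,sold=1 ship[1->2]=1 ship[0->1]=1 prod=3 -> [27 8 1]
First stockout at step 3

3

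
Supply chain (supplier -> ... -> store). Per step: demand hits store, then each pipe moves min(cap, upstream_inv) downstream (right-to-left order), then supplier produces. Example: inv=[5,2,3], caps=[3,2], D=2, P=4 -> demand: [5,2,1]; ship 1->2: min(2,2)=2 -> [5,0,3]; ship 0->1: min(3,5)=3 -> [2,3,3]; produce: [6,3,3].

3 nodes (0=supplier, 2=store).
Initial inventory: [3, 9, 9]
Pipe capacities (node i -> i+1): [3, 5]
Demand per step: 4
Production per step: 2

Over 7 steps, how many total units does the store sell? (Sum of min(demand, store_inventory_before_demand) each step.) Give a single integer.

Answer: 28

Derivation:
Step 1: sold=4 (running total=4) -> [2 7 10]
Step 2: sold=4 (running total=8) -> [2 4 11]
Step 3: sold=4 (running total=12) -> [2 2 11]
Step 4: sold=4 (running total=16) -> [2 2 9]
Step 5: sold=4 (running total=20) -> [2 2 7]
Step 6: sold=4 (running total=24) -> [2 2 5]
Step 7: sold=4 (running total=28) -> [2 2 3]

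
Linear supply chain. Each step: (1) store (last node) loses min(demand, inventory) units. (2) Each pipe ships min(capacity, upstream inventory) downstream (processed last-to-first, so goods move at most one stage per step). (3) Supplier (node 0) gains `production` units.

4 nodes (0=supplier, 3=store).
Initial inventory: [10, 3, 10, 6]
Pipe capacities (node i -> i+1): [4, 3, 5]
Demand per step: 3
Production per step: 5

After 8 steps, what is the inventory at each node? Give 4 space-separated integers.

Step 1: demand=3,sold=3 ship[2->3]=5 ship[1->2]=3 ship[0->1]=4 prod=5 -> inv=[11 4 8 8]
Step 2: demand=3,sold=3 ship[2->3]=5 ship[1->2]=3 ship[0->1]=4 prod=5 -> inv=[12 5 6 10]
Step 3: demand=3,sold=3 ship[2->3]=5 ship[1->2]=3 ship[0->1]=4 prod=5 -> inv=[13 6 4 12]
Step 4: demand=3,sold=3 ship[2->3]=4 ship[1->2]=3 ship[0->1]=4 prod=5 -> inv=[14 7 3 13]
Step 5: demand=3,sold=3 ship[2->3]=3 ship[1->2]=3 ship[0->1]=4 prod=5 -> inv=[15 8 3 13]
Step 6: demand=3,sold=3 ship[2->3]=3 ship[1->2]=3 ship[0->1]=4 prod=5 -> inv=[16 9 3 13]
Step 7: demand=3,sold=3 ship[2->3]=3 ship[1->2]=3 ship[0->1]=4 prod=5 -> inv=[17 10 3 13]
Step 8: demand=3,sold=3 ship[2->3]=3 ship[1->2]=3 ship[0->1]=4 prod=5 -> inv=[18 11 3 13]

18 11 3 13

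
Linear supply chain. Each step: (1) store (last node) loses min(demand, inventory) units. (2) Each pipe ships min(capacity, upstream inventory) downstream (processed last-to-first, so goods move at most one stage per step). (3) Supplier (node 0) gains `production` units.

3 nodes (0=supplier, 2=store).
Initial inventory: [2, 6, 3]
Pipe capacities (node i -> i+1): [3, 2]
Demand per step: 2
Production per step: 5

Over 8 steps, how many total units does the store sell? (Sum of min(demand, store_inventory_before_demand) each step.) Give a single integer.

Step 1: sold=2 (running total=2) -> [5 6 3]
Step 2: sold=2 (running total=4) -> [7 7 3]
Step 3: sold=2 (running total=6) -> [9 8 3]
Step 4: sold=2 (running total=8) -> [11 9 3]
Step 5: sold=2 (running total=10) -> [13 10 3]
Step 6: sold=2 (running total=12) -> [15 11 3]
Step 7: sold=2 (running total=14) -> [17 12 3]
Step 8: sold=2 (running total=16) -> [19 13 3]

Answer: 16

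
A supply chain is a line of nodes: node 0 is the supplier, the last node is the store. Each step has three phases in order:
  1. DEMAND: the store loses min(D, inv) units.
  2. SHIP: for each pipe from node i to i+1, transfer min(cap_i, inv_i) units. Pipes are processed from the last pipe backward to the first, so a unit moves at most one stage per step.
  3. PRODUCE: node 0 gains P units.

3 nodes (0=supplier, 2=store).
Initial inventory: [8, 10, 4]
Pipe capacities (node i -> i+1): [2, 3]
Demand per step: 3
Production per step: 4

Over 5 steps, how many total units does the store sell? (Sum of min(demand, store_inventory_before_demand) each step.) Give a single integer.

Step 1: sold=3 (running total=3) -> [10 9 4]
Step 2: sold=3 (running total=6) -> [12 8 4]
Step 3: sold=3 (running total=9) -> [14 7 4]
Step 4: sold=3 (running total=12) -> [16 6 4]
Step 5: sold=3 (running total=15) -> [18 5 4]

Answer: 15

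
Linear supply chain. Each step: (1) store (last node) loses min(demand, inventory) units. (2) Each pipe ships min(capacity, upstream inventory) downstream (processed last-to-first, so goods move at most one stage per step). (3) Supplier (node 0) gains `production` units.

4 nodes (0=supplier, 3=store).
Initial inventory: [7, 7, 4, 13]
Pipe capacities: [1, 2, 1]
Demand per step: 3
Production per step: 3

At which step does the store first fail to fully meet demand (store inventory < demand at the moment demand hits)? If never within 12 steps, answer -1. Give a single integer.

Step 1: demand=3,sold=3 ship[2->3]=1 ship[1->2]=2 ship[0->1]=1 prod=3 -> [9 6 5 11]
Step 2: demand=3,sold=3 ship[2->3]=1 ship[1->2]=2 ship[0->1]=1 prod=3 -> [11 5 6 9]
Step 3: demand=3,sold=3 ship[2->3]=1 ship[1->2]=2 ship[0->1]=1 prod=3 -> [13 4 7 7]
Step 4: demand=3,sold=3 ship[2->3]=1 ship[1->2]=2 ship[0->1]=1 prod=3 -> [15 3 8 5]
Step 5: demand=3,sold=3 ship[2->3]=1 ship[1->2]=2 ship[0->1]=1 prod=3 -> [17 2 9 3]
Step 6: demand=3,sold=3 ship[2->3]=1 ship[1->2]=2 ship[0->1]=1 prod=3 -> [19 1 10 1]
Step 7: demand=3,sold=1 ship[2->3]=1 ship[1->2]=1 ship[0->1]=1 prod=3 -> [21 1 10 1]
Step 8: demand=3,sold=1 ship[2->3]=1 ship[1->2]=1 ship[0->1]=1 prod=3 -> [23 1 10 1]
Step 9: demand=3,sold=1 ship[2->3]=1 ship[1->2]=1 ship[0->1]=1 prod=3 -> [25 1 10 1]
Step 10: demand=3,sold=1 ship[2->3]=1 ship[1->2]=1 ship[0->1]=1 prod=3 -> [27 1 10 1]
Step 11: demand=3,sold=1 ship[2->3]=1 ship[1->2]=1 ship[0->1]=1 prod=3 -> [29 1 10 1]
Step 12: demand=3,sold=1 ship[2->3]=1 ship[1->2]=1 ship[0->1]=1 prod=3 -> [31 1 10 1]
First stockout at step 7

7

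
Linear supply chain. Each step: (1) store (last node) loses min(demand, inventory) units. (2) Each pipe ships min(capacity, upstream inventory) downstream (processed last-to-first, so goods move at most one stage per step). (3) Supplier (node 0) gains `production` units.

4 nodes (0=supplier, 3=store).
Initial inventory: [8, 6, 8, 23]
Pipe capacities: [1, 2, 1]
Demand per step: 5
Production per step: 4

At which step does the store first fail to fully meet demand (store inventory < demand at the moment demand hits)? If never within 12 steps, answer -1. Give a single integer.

Step 1: demand=5,sold=5 ship[2->3]=1 ship[1->2]=2 ship[0->1]=1 prod=4 -> [11 5 9 19]
Step 2: demand=5,sold=5 ship[2->3]=1 ship[1->2]=2 ship[0->1]=1 prod=4 -> [14 4 10 15]
Step 3: demand=5,sold=5 ship[2->3]=1 ship[1->2]=2 ship[0->1]=1 prod=4 -> [17 3 11 11]
Step 4: demand=5,sold=5 ship[2->3]=1 ship[1->2]=2 ship[0->1]=1 prod=4 -> [20 2 12 7]
Step 5: demand=5,sold=5 ship[2->3]=1 ship[1->2]=2 ship[0->1]=1 prod=4 -> [23 1 13 3]
Step 6: demand=5,sold=3 ship[2->3]=1 ship[1->2]=1 ship[0->1]=1 prod=4 -> [26 1 13 1]
Step 7: demand=5,sold=1 ship[2->3]=1 ship[1->2]=1 ship[0->1]=1 prod=4 -> [29 1 13 1]
Step 8: demand=5,sold=1 ship[2->3]=1 ship[1->2]=1 ship[0->1]=1 prod=4 -> [32 1 13 1]
Step 9: demand=5,sold=1 ship[2->3]=1 ship[1->2]=1 ship[0->1]=1 prod=4 -> [35 1 13 1]
Step 10: demand=5,sold=1 ship[2->3]=1 ship[1->2]=1 ship[0->1]=1 prod=4 -> [38 1 13 1]
Step 11: demand=5,sold=1 ship[2->3]=1 ship[1->2]=1 ship[0->1]=1 prod=4 -> [41 1 13 1]
Step 12: demand=5,sold=1 ship[2->3]=1 ship[1->2]=1 ship[0->1]=1 prod=4 -> [44 1 13 1]
First stockout at step 6

6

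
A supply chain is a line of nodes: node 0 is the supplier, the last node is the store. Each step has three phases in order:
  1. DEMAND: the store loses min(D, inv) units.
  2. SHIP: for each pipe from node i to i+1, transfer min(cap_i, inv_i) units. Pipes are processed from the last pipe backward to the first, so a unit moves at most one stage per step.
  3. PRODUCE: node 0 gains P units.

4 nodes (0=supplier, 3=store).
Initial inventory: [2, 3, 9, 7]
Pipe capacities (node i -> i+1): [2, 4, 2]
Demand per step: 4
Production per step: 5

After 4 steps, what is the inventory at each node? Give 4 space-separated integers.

Step 1: demand=4,sold=4 ship[2->3]=2 ship[1->2]=3 ship[0->1]=2 prod=5 -> inv=[5 2 10 5]
Step 2: demand=4,sold=4 ship[2->3]=2 ship[1->2]=2 ship[0->1]=2 prod=5 -> inv=[8 2 10 3]
Step 3: demand=4,sold=3 ship[2->3]=2 ship[1->2]=2 ship[0->1]=2 prod=5 -> inv=[11 2 10 2]
Step 4: demand=4,sold=2 ship[2->3]=2 ship[1->2]=2 ship[0->1]=2 prod=5 -> inv=[14 2 10 2]

14 2 10 2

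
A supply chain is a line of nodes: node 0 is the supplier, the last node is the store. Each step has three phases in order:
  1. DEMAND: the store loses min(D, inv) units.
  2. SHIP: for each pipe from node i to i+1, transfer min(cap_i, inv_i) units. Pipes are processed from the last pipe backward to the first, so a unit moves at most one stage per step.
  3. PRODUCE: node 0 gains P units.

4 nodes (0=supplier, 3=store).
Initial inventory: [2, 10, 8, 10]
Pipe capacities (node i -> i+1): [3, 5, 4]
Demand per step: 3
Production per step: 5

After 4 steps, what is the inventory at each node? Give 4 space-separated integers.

Step 1: demand=3,sold=3 ship[2->3]=4 ship[1->2]=5 ship[0->1]=2 prod=5 -> inv=[5 7 9 11]
Step 2: demand=3,sold=3 ship[2->3]=4 ship[1->2]=5 ship[0->1]=3 prod=5 -> inv=[7 5 10 12]
Step 3: demand=3,sold=3 ship[2->3]=4 ship[1->2]=5 ship[0->1]=3 prod=5 -> inv=[9 3 11 13]
Step 4: demand=3,sold=3 ship[2->3]=4 ship[1->2]=3 ship[0->1]=3 prod=5 -> inv=[11 3 10 14]

11 3 10 14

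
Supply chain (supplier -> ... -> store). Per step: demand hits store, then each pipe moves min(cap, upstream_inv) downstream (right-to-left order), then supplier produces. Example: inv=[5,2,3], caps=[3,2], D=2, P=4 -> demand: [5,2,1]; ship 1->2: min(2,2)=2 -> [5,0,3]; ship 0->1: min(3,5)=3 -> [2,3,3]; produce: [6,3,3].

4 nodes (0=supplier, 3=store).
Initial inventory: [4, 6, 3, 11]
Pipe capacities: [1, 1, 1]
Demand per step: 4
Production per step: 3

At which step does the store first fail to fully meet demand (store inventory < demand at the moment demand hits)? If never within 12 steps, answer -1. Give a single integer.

Step 1: demand=4,sold=4 ship[2->3]=1 ship[1->2]=1 ship[0->1]=1 prod=3 -> [6 6 3 8]
Step 2: demand=4,sold=4 ship[2->3]=1 ship[1->2]=1 ship[0->1]=1 prod=3 -> [8 6 3 5]
Step 3: demand=4,sold=4 ship[2->3]=1 ship[1->2]=1 ship[0->1]=1 prod=3 -> [10 6 3 2]
Step 4: demand=4,sold=2 ship[2->3]=1 ship[1->2]=1 ship[0->1]=1 prod=3 -> [12 6 3 1]
Step 5: demand=4,sold=1 ship[2->3]=1 ship[1->2]=1 ship[0->1]=1 prod=3 -> [14 6 3 1]
Step 6: demand=4,sold=1 ship[2->3]=1 ship[1->2]=1 ship[0->1]=1 prod=3 -> [16 6 3 1]
Step 7: demand=4,sold=1 ship[2->3]=1 ship[1->2]=1 ship[0->1]=1 prod=3 -> [18 6 3 1]
Step 8: demand=4,sold=1 ship[2->3]=1 ship[1->2]=1 ship[0->1]=1 prod=3 -> [20 6 3 1]
Step 9: demand=4,sold=1 ship[2->3]=1 ship[1->2]=1 ship[0->1]=1 prod=3 -> [22 6 3 1]
Step 10: demand=4,sold=1 ship[2->3]=1 ship[1->2]=1 ship[0->1]=1 prod=3 -> [24 6 3 1]
Step 11: demand=4,sold=1 ship[2->3]=1 ship[1->2]=1 ship[0->1]=1 prod=3 -> [26 6 3 1]
Step 12: demand=4,sold=1 ship[2->3]=1 ship[1->2]=1 ship[0->1]=1 prod=3 -> [28 6 3 1]
First stockout at step 4

4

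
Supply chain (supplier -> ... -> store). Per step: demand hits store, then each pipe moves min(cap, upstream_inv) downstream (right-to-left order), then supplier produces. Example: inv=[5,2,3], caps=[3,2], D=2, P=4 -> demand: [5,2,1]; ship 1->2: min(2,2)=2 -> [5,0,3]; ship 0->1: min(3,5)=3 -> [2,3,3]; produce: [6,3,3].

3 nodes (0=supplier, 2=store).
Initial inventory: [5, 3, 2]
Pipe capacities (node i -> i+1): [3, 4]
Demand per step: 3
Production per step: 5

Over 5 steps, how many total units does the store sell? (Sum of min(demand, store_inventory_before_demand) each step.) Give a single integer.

Answer: 14

Derivation:
Step 1: sold=2 (running total=2) -> [7 3 3]
Step 2: sold=3 (running total=5) -> [9 3 3]
Step 3: sold=3 (running total=8) -> [11 3 3]
Step 4: sold=3 (running total=11) -> [13 3 3]
Step 5: sold=3 (running total=14) -> [15 3 3]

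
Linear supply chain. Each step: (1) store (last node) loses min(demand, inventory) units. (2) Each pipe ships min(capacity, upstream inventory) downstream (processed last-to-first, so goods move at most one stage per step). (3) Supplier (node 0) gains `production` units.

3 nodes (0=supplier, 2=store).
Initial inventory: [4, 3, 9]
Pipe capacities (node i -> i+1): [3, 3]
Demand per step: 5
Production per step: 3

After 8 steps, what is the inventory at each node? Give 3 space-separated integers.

Step 1: demand=5,sold=5 ship[1->2]=3 ship[0->1]=3 prod=3 -> inv=[4 3 7]
Step 2: demand=5,sold=5 ship[1->2]=3 ship[0->1]=3 prod=3 -> inv=[4 3 5]
Step 3: demand=5,sold=5 ship[1->2]=3 ship[0->1]=3 prod=3 -> inv=[4 3 3]
Step 4: demand=5,sold=3 ship[1->2]=3 ship[0->1]=3 prod=3 -> inv=[4 3 3]
Step 5: demand=5,sold=3 ship[1->2]=3 ship[0->1]=3 prod=3 -> inv=[4 3 3]
Step 6: demand=5,sold=3 ship[1->2]=3 ship[0->1]=3 prod=3 -> inv=[4 3 3]
Step 7: demand=5,sold=3 ship[1->2]=3 ship[0->1]=3 prod=3 -> inv=[4 3 3]
Step 8: demand=5,sold=3 ship[1->2]=3 ship[0->1]=3 prod=3 -> inv=[4 3 3]

4 3 3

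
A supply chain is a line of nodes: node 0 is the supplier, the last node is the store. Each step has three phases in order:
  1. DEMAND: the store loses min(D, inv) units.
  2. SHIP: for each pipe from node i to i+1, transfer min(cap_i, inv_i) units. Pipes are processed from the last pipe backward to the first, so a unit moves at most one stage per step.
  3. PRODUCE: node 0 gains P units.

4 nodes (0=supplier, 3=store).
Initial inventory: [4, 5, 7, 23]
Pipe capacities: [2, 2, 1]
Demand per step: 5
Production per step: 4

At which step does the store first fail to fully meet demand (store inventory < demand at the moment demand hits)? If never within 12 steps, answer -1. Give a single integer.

Step 1: demand=5,sold=5 ship[2->3]=1 ship[1->2]=2 ship[0->1]=2 prod=4 -> [6 5 8 19]
Step 2: demand=5,sold=5 ship[2->3]=1 ship[1->2]=2 ship[0->1]=2 prod=4 -> [8 5 9 15]
Step 3: demand=5,sold=5 ship[2->3]=1 ship[1->2]=2 ship[0->1]=2 prod=4 -> [10 5 10 11]
Step 4: demand=5,sold=5 ship[2->3]=1 ship[1->2]=2 ship[0->1]=2 prod=4 -> [12 5 11 7]
Step 5: demand=5,sold=5 ship[2->3]=1 ship[1->2]=2 ship[0->1]=2 prod=4 -> [14 5 12 3]
Step 6: demand=5,sold=3 ship[2->3]=1 ship[1->2]=2 ship[0->1]=2 prod=4 -> [16 5 13 1]
Step 7: demand=5,sold=1 ship[2->3]=1 ship[1->2]=2 ship[0->1]=2 prod=4 -> [18 5 14 1]
Step 8: demand=5,sold=1 ship[2->3]=1 ship[1->2]=2 ship[0->1]=2 prod=4 -> [20 5 15 1]
Step 9: demand=5,sold=1 ship[2->3]=1 ship[1->2]=2 ship[0->1]=2 prod=4 -> [22 5 16 1]
Step 10: demand=5,sold=1 ship[2->3]=1 ship[1->2]=2 ship[0->1]=2 prod=4 -> [24 5 17 1]
Step 11: demand=5,sold=1 ship[2->3]=1 ship[1->2]=2 ship[0->1]=2 prod=4 -> [26 5 18 1]
Step 12: demand=5,sold=1 ship[2->3]=1 ship[1->2]=2 ship[0->1]=2 prod=4 -> [28 5 19 1]
First stockout at step 6

6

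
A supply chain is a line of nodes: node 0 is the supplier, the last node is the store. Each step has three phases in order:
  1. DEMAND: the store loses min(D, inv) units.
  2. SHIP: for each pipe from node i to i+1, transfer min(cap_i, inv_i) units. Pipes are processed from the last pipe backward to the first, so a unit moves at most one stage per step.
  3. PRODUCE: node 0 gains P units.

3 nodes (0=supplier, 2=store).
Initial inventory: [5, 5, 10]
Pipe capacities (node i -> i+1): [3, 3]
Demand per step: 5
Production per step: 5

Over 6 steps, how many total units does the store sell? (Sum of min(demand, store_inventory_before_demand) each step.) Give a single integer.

Answer: 25

Derivation:
Step 1: sold=5 (running total=5) -> [7 5 8]
Step 2: sold=5 (running total=10) -> [9 5 6]
Step 3: sold=5 (running total=15) -> [11 5 4]
Step 4: sold=4 (running total=19) -> [13 5 3]
Step 5: sold=3 (running total=22) -> [15 5 3]
Step 6: sold=3 (running total=25) -> [17 5 3]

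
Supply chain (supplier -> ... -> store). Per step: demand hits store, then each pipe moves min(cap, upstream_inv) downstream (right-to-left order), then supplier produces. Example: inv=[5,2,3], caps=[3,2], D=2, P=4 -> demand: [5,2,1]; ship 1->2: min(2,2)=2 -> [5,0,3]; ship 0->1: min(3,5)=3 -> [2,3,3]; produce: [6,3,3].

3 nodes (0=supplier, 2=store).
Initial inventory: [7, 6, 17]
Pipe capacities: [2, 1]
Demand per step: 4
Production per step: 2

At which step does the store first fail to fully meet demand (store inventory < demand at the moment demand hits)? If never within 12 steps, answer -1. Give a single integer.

Step 1: demand=4,sold=4 ship[1->2]=1 ship[0->1]=2 prod=2 -> [7 7 14]
Step 2: demand=4,sold=4 ship[1->2]=1 ship[0->1]=2 prod=2 -> [7 8 11]
Step 3: demand=4,sold=4 ship[1->2]=1 ship[0->1]=2 prod=2 -> [7 9 8]
Step 4: demand=4,sold=4 ship[1->2]=1 ship[0->1]=2 prod=2 -> [7 10 5]
Step 5: demand=4,sold=4 ship[1->2]=1 ship[0->1]=2 prod=2 -> [7 11 2]
Step 6: demand=4,sold=2 ship[1->2]=1 ship[0->1]=2 prod=2 -> [7 12 1]
Step 7: demand=4,sold=1 ship[1->2]=1 ship[0->1]=2 prod=2 -> [7 13 1]
Step 8: demand=4,sold=1 ship[1->2]=1 ship[0->1]=2 prod=2 -> [7 14 1]
Step 9: demand=4,sold=1 ship[1->2]=1 ship[0->1]=2 prod=2 -> [7 15 1]
Step 10: demand=4,sold=1 ship[1->2]=1 ship[0->1]=2 prod=2 -> [7 16 1]
Step 11: demand=4,sold=1 ship[1->2]=1 ship[0->1]=2 prod=2 -> [7 17 1]
Step 12: demand=4,sold=1 ship[1->2]=1 ship[0->1]=2 prod=2 -> [7 18 1]
First stockout at step 6

6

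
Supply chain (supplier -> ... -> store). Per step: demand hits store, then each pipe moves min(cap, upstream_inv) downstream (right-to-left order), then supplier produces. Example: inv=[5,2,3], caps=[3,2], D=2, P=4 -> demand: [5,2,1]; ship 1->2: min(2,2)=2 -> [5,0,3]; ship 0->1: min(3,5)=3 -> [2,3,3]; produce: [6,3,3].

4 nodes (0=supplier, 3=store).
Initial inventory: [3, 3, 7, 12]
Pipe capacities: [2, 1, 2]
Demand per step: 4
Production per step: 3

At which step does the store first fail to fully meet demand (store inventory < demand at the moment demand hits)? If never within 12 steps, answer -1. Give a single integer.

Step 1: demand=4,sold=4 ship[2->3]=2 ship[1->2]=1 ship[0->1]=2 prod=3 -> [4 4 6 10]
Step 2: demand=4,sold=4 ship[2->3]=2 ship[1->2]=1 ship[0->1]=2 prod=3 -> [5 5 5 8]
Step 3: demand=4,sold=4 ship[2->3]=2 ship[1->2]=1 ship[0->1]=2 prod=3 -> [6 6 4 6]
Step 4: demand=4,sold=4 ship[2->3]=2 ship[1->2]=1 ship[0->1]=2 prod=3 -> [7 7 3 4]
Step 5: demand=4,sold=4 ship[2->3]=2 ship[1->2]=1 ship[0->1]=2 prod=3 -> [8 8 2 2]
Step 6: demand=4,sold=2 ship[2->3]=2 ship[1->2]=1 ship[0->1]=2 prod=3 -> [9 9 1 2]
Step 7: demand=4,sold=2 ship[2->3]=1 ship[1->2]=1 ship[0->1]=2 prod=3 -> [10 10 1 1]
Step 8: demand=4,sold=1 ship[2->3]=1 ship[1->2]=1 ship[0->1]=2 prod=3 -> [11 11 1 1]
Step 9: demand=4,sold=1 ship[2->3]=1 ship[1->2]=1 ship[0->1]=2 prod=3 -> [12 12 1 1]
Step 10: demand=4,sold=1 ship[2->3]=1 ship[1->2]=1 ship[0->1]=2 prod=3 -> [13 13 1 1]
Step 11: demand=4,sold=1 ship[2->3]=1 ship[1->2]=1 ship[0->1]=2 prod=3 -> [14 14 1 1]
Step 12: demand=4,sold=1 ship[2->3]=1 ship[1->2]=1 ship[0->1]=2 prod=3 -> [15 15 1 1]
First stockout at step 6

6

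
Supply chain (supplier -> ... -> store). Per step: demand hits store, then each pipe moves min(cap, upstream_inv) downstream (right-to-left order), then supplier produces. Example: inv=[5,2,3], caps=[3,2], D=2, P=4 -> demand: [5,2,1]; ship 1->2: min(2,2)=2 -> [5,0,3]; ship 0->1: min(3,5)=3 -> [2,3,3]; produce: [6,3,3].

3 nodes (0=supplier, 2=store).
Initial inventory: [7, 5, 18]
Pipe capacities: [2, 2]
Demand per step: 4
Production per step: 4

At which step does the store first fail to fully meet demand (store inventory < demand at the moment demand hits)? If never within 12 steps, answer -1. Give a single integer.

Step 1: demand=4,sold=4 ship[1->2]=2 ship[0->1]=2 prod=4 -> [9 5 16]
Step 2: demand=4,sold=4 ship[1->2]=2 ship[0->1]=2 prod=4 -> [11 5 14]
Step 3: demand=4,sold=4 ship[1->2]=2 ship[0->1]=2 prod=4 -> [13 5 12]
Step 4: demand=4,sold=4 ship[1->2]=2 ship[0->1]=2 prod=4 -> [15 5 10]
Step 5: demand=4,sold=4 ship[1->2]=2 ship[0->1]=2 prod=4 -> [17 5 8]
Step 6: demand=4,sold=4 ship[1->2]=2 ship[0->1]=2 prod=4 -> [19 5 6]
Step 7: demand=4,sold=4 ship[1->2]=2 ship[0->1]=2 prod=4 -> [21 5 4]
Step 8: demand=4,sold=4 ship[1->2]=2 ship[0->1]=2 prod=4 -> [23 5 2]
Step 9: demand=4,sold=2 ship[1->2]=2 ship[0->1]=2 prod=4 -> [25 5 2]
Step 10: demand=4,sold=2 ship[1->2]=2 ship[0->1]=2 prod=4 -> [27 5 2]
Step 11: demand=4,sold=2 ship[1->2]=2 ship[0->1]=2 prod=4 -> [29 5 2]
Step 12: demand=4,sold=2 ship[1->2]=2 ship[0->1]=2 prod=4 -> [31 5 2]
First stockout at step 9

9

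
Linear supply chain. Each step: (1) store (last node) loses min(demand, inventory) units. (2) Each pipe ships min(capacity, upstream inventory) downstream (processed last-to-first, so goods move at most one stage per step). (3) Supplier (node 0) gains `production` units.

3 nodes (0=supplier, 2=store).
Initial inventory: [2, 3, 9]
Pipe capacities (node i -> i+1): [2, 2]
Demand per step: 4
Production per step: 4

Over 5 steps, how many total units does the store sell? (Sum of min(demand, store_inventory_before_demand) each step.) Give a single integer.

Answer: 17

Derivation:
Step 1: sold=4 (running total=4) -> [4 3 7]
Step 2: sold=4 (running total=8) -> [6 3 5]
Step 3: sold=4 (running total=12) -> [8 3 3]
Step 4: sold=3 (running total=15) -> [10 3 2]
Step 5: sold=2 (running total=17) -> [12 3 2]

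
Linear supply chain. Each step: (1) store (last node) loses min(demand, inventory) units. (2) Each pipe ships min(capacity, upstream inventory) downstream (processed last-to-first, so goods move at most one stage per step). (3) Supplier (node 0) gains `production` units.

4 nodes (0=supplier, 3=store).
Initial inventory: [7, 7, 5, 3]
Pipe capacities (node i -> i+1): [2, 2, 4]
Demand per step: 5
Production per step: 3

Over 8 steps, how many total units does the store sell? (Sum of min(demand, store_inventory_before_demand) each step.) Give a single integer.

Step 1: sold=3 (running total=3) -> [8 7 3 4]
Step 2: sold=4 (running total=7) -> [9 7 2 3]
Step 3: sold=3 (running total=10) -> [10 7 2 2]
Step 4: sold=2 (running total=12) -> [11 7 2 2]
Step 5: sold=2 (running total=14) -> [12 7 2 2]
Step 6: sold=2 (running total=16) -> [13 7 2 2]
Step 7: sold=2 (running total=18) -> [14 7 2 2]
Step 8: sold=2 (running total=20) -> [15 7 2 2]

Answer: 20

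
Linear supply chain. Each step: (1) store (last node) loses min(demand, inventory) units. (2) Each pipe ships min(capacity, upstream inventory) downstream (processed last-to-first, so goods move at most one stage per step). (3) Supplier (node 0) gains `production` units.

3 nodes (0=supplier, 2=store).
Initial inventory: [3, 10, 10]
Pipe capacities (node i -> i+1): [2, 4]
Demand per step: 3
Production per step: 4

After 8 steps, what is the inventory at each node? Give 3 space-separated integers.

Step 1: demand=3,sold=3 ship[1->2]=4 ship[0->1]=2 prod=4 -> inv=[5 8 11]
Step 2: demand=3,sold=3 ship[1->2]=4 ship[0->1]=2 prod=4 -> inv=[7 6 12]
Step 3: demand=3,sold=3 ship[1->2]=4 ship[0->1]=2 prod=4 -> inv=[9 4 13]
Step 4: demand=3,sold=3 ship[1->2]=4 ship[0->1]=2 prod=4 -> inv=[11 2 14]
Step 5: demand=3,sold=3 ship[1->2]=2 ship[0->1]=2 prod=4 -> inv=[13 2 13]
Step 6: demand=3,sold=3 ship[1->2]=2 ship[0->1]=2 prod=4 -> inv=[15 2 12]
Step 7: demand=3,sold=3 ship[1->2]=2 ship[0->1]=2 prod=4 -> inv=[17 2 11]
Step 8: demand=3,sold=3 ship[1->2]=2 ship[0->1]=2 prod=4 -> inv=[19 2 10]

19 2 10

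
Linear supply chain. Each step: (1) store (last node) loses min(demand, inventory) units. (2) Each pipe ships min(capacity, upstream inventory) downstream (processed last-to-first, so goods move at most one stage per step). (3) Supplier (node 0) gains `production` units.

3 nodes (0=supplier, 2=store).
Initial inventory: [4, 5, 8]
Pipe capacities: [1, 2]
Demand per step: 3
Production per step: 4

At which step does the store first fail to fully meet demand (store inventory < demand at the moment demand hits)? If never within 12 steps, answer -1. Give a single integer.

Step 1: demand=3,sold=3 ship[1->2]=2 ship[0->1]=1 prod=4 -> [7 4 7]
Step 2: demand=3,sold=3 ship[1->2]=2 ship[0->1]=1 prod=4 -> [10 3 6]
Step 3: demand=3,sold=3 ship[1->2]=2 ship[0->1]=1 prod=4 -> [13 2 5]
Step 4: demand=3,sold=3 ship[1->2]=2 ship[0->1]=1 prod=4 -> [16 1 4]
Step 5: demand=3,sold=3 ship[1->2]=1 ship[0->1]=1 prod=4 -> [19 1 2]
Step 6: demand=3,sold=2 ship[1->2]=1 ship[0->1]=1 prod=4 -> [22 1 1]
Step 7: demand=3,sold=1 ship[1->2]=1 ship[0->1]=1 prod=4 -> [25 1 1]
Step 8: demand=3,sold=1 ship[1->2]=1 ship[0->1]=1 prod=4 -> [28 1 1]
Step 9: demand=3,sold=1 ship[1->2]=1 ship[0->1]=1 prod=4 -> [31 1 1]
Step 10: demand=3,sold=1 ship[1->2]=1 ship[0->1]=1 prod=4 -> [34 1 1]
Step 11: demand=3,sold=1 ship[1->2]=1 ship[0->1]=1 prod=4 -> [37 1 1]
Step 12: demand=3,sold=1 ship[1->2]=1 ship[0->1]=1 prod=4 -> [40 1 1]
First stockout at step 6

6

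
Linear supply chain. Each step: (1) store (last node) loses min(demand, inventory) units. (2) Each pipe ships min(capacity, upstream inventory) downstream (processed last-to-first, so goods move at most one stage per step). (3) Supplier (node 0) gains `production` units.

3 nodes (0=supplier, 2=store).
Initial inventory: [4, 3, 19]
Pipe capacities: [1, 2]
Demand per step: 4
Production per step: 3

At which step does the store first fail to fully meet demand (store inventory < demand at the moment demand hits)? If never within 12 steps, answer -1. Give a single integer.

Step 1: demand=4,sold=4 ship[1->2]=2 ship[0->1]=1 prod=3 -> [6 2 17]
Step 2: demand=4,sold=4 ship[1->2]=2 ship[0->1]=1 prod=3 -> [8 1 15]
Step 3: demand=4,sold=4 ship[1->2]=1 ship[0->1]=1 prod=3 -> [10 1 12]
Step 4: demand=4,sold=4 ship[1->2]=1 ship[0->1]=1 prod=3 -> [12 1 9]
Step 5: demand=4,sold=4 ship[1->2]=1 ship[0->1]=1 prod=3 -> [14 1 6]
Step 6: demand=4,sold=4 ship[1->2]=1 ship[0->1]=1 prod=3 -> [16 1 3]
Step 7: demand=4,sold=3 ship[1->2]=1 ship[0->1]=1 prod=3 -> [18 1 1]
Step 8: demand=4,sold=1 ship[1->2]=1 ship[0->1]=1 prod=3 -> [20 1 1]
Step 9: demand=4,sold=1 ship[1->2]=1 ship[0->1]=1 prod=3 -> [22 1 1]
Step 10: demand=4,sold=1 ship[1->2]=1 ship[0->1]=1 prod=3 -> [24 1 1]
Step 11: demand=4,sold=1 ship[1->2]=1 ship[0->1]=1 prod=3 -> [26 1 1]
Step 12: demand=4,sold=1 ship[1->2]=1 ship[0->1]=1 prod=3 -> [28 1 1]
First stockout at step 7

7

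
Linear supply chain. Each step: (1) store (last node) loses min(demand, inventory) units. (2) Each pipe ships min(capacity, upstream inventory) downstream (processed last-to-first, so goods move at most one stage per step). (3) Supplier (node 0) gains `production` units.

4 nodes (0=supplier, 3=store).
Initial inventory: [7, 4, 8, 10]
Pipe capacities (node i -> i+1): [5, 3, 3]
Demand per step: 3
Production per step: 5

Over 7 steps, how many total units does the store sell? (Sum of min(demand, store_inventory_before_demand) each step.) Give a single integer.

Step 1: sold=3 (running total=3) -> [7 6 8 10]
Step 2: sold=3 (running total=6) -> [7 8 8 10]
Step 3: sold=3 (running total=9) -> [7 10 8 10]
Step 4: sold=3 (running total=12) -> [7 12 8 10]
Step 5: sold=3 (running total=15) -> [7 14 8 10]
Step 6: sold=3 (running total=18) -> [7 16 8 10]
Step 7: sold=3 (running total=21) -> [7 18 8 10]

Answer: 21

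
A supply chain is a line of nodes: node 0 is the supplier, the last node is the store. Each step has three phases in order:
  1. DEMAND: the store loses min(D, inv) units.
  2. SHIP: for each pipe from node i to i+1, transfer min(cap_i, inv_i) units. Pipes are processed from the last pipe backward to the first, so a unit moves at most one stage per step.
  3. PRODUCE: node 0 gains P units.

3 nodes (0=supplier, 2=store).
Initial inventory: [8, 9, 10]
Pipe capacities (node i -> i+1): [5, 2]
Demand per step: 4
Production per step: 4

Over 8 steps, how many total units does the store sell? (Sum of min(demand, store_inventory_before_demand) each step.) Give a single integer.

Answer: 24

Derivation:
Step 1: sold=4 (running total=4) -> [7 12 8]
Step 2: sold=4 (running total=8) -> [6 15 6]
Step 3: sold=4 (running total=12) -> [5 18 4]
Step 4: sold=4 (running total=16) -> [4 21 2]
Step 5: sold=2 (running total=18) -> [4 23 2]
Step 6: sold=2 (running total=20) -> [4 25 2]
Step 7: sold=2 (running total=22) -> [4 27 2]
Step 8: sold=2 (running total=24) -> [4 29 2]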